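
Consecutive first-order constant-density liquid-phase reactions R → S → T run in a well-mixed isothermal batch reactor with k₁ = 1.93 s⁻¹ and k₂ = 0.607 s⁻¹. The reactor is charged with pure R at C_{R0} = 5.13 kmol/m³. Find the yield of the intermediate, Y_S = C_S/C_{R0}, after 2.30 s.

Solving the coupled first-order balances gives C_S(t) = [k₁/(k₂−k₁)]·C_{R0}·(e^(−k₁t) − e^(−k₂t)).
e^(−k₁t) = e^(−1.93×2.30) = e^(−4.439) = 0.01181; e^(−k₂t) = e^(−1.396) = 0.2476.
C_S = 1.93×5.13/(0.607−1.93) × (0.01181−0.2476) = (-7.484)×(-0.2358) = 1.764 kmol/m³.
Y_S = C_S/C_{R0} = 1.764/5.13 = 0.344.

0.344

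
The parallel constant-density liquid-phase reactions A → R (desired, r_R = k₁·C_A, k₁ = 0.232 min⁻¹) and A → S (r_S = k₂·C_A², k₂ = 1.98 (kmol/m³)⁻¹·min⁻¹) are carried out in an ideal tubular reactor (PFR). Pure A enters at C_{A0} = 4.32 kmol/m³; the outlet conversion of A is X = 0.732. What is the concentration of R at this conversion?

0.146 kmol/m³

C_A = C_{A0}(1−X) = 1.158 kmol/m³.
Along a PFR/batch, dC_R/dC_A = −r_R/(r_R+r_S) = −k₁/(k₁+k₂·C_A).
Integrating from C_{A0} to C_A: C_R = (0.232/1.98)·ln[(0.232+1.98·4.32)/(0.232+1.98·1.16)] = 0.1172·ln(8.786/2.524) = 0.1461 kmol/m³.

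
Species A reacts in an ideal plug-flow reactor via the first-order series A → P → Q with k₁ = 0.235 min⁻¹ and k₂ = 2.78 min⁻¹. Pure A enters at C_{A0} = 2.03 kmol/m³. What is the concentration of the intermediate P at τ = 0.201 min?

The intermediate concentration in a first-order A→B→C sequence is C_P = k₁C_{A0}(e^(−k₁τ) − e^(−k₂τ))/(k₂−k₁).
e^(−k₁τ) = e^(−0.235×0.201) = e^(−0.04723) = 0.9539; e^(−k₂τ) = e^(−0.5588) = 0.5719.
C_P = 0.235×2.03/(2.78−0.235) × (0.9539−0.5719) = 0.1874×0.3820 = 0.07160 kmol/m³.

0.0716 kmol/m³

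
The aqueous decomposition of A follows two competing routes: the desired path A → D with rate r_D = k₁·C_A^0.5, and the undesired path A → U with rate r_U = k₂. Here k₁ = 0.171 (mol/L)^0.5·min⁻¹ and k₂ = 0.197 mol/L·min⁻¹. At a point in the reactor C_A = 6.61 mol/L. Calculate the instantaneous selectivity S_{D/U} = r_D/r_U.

S_{D/U} = r_D/r_U = (k₁·C_A^0.5)/(k₂) = (k₁/k₂)·C_A^0.5.
= (0.171×6.610^0.5) / (0.197) = 0.4396/0.1970 = 2.23.

2.23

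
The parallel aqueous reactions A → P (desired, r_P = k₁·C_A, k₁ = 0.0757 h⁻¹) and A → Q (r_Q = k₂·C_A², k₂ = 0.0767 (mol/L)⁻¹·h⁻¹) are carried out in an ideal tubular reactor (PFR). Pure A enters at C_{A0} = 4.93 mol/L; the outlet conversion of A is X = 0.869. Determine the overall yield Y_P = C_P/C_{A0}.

C_A = C_{A0}(1−X) = 0.6458 mol/L.
Along a PFR/batch, dC_P/dC_A = −r_P/(r_P+r_Q) = −k₁/(k₁+k₂·C_A).
Integrating from C_{A0} to C_A: C_P = (0.0757/0.0767)·ln[(0.0757+0.0767·4.93)/(0.0757+0.0767·0.646)] = 0.9870·ln(0.4538/0.1252) = 1.271 mol/L.
Y_P = C_P/C_{A0} = 1.271/4.93 = 0.258.

0.258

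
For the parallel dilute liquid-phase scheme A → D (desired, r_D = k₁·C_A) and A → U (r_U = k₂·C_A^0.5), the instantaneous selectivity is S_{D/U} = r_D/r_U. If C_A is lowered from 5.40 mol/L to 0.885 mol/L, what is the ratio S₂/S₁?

S_{D/U} = (k₁/k₂)·C_A^0.5, so S₂/S₁ = (C_{A,2}/C_{A,1})^0.5.
= (0.885/5.40)^0.5 = (0.1639)^0.5 = 0.405.
Selectivity toward D falls as C_A falls — high-concentration operation is favoured.

0.405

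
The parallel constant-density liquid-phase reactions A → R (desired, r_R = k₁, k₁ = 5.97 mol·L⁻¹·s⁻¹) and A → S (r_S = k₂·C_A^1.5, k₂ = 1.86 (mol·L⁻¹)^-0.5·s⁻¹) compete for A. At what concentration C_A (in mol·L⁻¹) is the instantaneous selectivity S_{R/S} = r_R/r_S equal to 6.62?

S_{R/S} = (k₁/k₂)·C_A^-1.5 ⇒ C_A = (S·k₂/k₁)^(1/(-1.5)).
= (6.62×1.86/5.97)^(-0.6667) = (2.063)^(-0.6667) = 0.617 mol·L⁻¹.

0.617 mol·L⁻¹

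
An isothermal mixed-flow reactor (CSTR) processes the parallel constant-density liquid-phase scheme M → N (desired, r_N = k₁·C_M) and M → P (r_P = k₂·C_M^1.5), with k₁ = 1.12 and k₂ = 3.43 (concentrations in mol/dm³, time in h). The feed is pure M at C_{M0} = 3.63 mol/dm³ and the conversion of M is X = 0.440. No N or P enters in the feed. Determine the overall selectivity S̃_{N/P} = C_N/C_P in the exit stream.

Exit C_M = C_{M0}(1−X) = 3.63×0.560 = 2.033 mol/dm³.
Rates in a CSTR are evaluated at the outlet concentration: r_N = 1.12×2.033 = 2.277, r_P = 3.43×2.033^1.5 = 9.941.
Overall selectivity = C_N/C_P = r_Nτ/(r_Pτ) = r_N/r_P = 0.229.

0.229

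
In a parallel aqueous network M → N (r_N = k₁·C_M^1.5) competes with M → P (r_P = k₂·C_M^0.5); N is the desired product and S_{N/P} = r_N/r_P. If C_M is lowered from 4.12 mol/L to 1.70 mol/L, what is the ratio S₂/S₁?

0.413

S_{N/P} = (k₁/k₂)·C_M, so S₂/S₁ = (C_{M,2}/C_{M,1}).
= 1.70/4.12 = 0.413.
Selectivity toward N falls as C_M falls — high-concentration operation is favoured.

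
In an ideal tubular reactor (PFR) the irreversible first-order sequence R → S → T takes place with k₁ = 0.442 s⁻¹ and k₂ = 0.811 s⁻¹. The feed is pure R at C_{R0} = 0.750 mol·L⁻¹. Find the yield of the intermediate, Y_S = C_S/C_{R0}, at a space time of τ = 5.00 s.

0.111

For first-order series with pure R initially, C_S(τ) = k₁C_{R0}/(k₂−k₁)·(e^(−k₁τ) − e^(−k₂τ)).
e^(−k₁τ) = e^(−0.442×5.00) = e^(−2.210) = 0.1097; e^(−k₂τ) = e^(−4.055) = 0.01734.
C_S = 0.442×0.750/(0.811−0.442) × (0.1097−0.01734) = 0.8984×0.09237 = 0.08298 mol·L⁻¹.
Y_S = C_S/C_{R0} = 0.08298/0.750 = 0.111.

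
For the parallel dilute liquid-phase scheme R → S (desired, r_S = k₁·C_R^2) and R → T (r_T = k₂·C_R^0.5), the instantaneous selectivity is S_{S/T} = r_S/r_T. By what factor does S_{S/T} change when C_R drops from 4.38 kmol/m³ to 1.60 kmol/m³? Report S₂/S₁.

0.221

S_{S/T} = (k₁/k₂)·C_R^1.5, so S₂/S₁ = (C_{R,2}/C_{R,1})^1.5.
= (1.60/4.38)^1.5 = (0.3653)^1.5 = 0.221.
Selectivity toward S falls as C_R falls — high-concentration operation is favoured.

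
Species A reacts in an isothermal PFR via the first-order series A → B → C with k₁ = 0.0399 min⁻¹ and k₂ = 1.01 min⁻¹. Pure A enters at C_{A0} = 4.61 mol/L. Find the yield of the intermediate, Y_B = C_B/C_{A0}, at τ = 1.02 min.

0.0248

Solving the coupled first-order balances gives C_B(τ) = [k₁/(k₂−k₁)]·C_{A0}·(e^(−k₁τ) − e^(−k₂τ)).
e^(−k₁τ) = e^(−0.0399×1.02) = e^(−0.04070) = 0.9601; e^(−k₂τ) = e^(−1.030) = 0.3569.
C_B = 0.0399×4.61/(1.01−0.0399) × (0.9601−0.3569) = 0.1896×0.6032 = 0.1144 mol/L.
Y_B = C_B/C_{A0} = 0.1144/4.61 = 0.0248.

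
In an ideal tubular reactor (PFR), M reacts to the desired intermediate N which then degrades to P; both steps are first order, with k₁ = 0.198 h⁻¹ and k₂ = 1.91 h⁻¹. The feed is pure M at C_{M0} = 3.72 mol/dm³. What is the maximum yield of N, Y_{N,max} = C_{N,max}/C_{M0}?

0.0798

For a first-order series the maximum intermediate yield is C_{N,max}/C_{M0} = (k₁/k₂)^[k₂/(k₂−k₁)].
= (0.198/1.91)^(1.91/(1.91−0.198)) = (0.1037)^(1.116) = 0.07976.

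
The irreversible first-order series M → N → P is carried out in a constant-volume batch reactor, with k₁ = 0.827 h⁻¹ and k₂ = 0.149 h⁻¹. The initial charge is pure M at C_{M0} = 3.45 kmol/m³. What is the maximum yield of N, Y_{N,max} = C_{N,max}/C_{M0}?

0.686

Evaluating C_N at t_opt = ln(k₂/k₁)/(k₂−k₁) gives C_{N,max}/C_{M0} = (k₁/k₂)^[k₂/(k₂−k₁)].
= (0.827/0.149)^(0.149/(0.149−0.827)) = (5.550)^(-0.2198) = 0.6862.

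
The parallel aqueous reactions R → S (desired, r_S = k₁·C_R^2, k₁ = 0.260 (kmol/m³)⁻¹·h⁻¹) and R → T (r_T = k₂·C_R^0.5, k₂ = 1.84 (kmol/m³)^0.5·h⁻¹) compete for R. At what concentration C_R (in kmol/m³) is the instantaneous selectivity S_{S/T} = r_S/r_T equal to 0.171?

1.14 kmol/m³

S_{S/T} = (k₁/k₂)·C_R^1.5 ⇒ C_R = (S·k₂/k₁)^(1/1.5).
= (0.171×1.84/0.260)^(0.6667) = (1.210)^(0.6667) = 1.14 kmol/m³.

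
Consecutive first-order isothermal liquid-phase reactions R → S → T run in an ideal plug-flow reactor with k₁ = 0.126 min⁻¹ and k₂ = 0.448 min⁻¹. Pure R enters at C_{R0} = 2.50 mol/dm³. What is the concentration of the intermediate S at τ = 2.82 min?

0.409 mol/dm³

For first-order series with pure R initially, C_S(τ) = k₁C_{R0}/(k₂−k₁)·(e^(−k₁τ) − e^(−k₂τ)).
e^(−k₁τ) = e^(−0.126×2.82) = e^(−0.3553) = 0.7009; e^(−k₂τ) = e^(−1.263) = 0.2827.
C_S = 0.126×2.50/(0.448−0.126) × (0.7009−0.2827) = 0.9783×0.4182 = 0.4092 mol/dm³.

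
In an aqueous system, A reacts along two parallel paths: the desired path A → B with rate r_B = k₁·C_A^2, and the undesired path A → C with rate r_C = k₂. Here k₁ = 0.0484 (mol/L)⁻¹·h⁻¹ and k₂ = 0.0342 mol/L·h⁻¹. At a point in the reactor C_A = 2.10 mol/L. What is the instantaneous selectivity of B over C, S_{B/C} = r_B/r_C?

S_{B/C} = r_B/r_C = (k₁·C_A^2)/(k₂) = (k₁/k₂)·C_A^2.
= (0.0484×2.100^2) / (0.0342) = 0.2134/0.03420 = 6.24.
Since the desired path is higher order in A, keeping C_A high (PFR or concentrated feed) favours B.

6.24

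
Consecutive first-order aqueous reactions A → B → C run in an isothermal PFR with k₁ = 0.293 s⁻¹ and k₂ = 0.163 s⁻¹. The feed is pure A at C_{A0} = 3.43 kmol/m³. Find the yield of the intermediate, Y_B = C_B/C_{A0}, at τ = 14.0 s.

Solving the coupled first-order balances gives C_B(τ) = [k₁/(k₂−k₁)]·C_{A0}·(e^(−k₁τ) − e^(−k₂τ)).
e^(−k₁τ) = e^(−0.293×14.0) = e^(−4.102) = 0.01654; e^(−k₂τ) = e^(−2.282) = 0.1021.
C_B = 0.293×3.43/(0.163−0.293) × (0.01654−0.1021) = (-7.731)×(-0.08554) = 0.6613 kmol/m³.
Y_B = C_B/C_{A0} = 0.6613/3.43 = 0.193.

0.193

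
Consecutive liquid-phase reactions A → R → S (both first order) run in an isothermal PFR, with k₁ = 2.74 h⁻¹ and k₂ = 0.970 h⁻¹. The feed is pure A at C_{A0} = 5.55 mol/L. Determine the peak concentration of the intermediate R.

At the optimum, C_{R,max}/C_{A0} = (k₁/k₂)^[k₂/(k₂−k₁)].
= (2.74/0.970)^(0.970/(0.970−2.74)) = (2.825)^(-0.5480) = 0.5660.
C_{R,max} = 0.5660×5.55 = 3.14 mol/L.

3.14 mol/L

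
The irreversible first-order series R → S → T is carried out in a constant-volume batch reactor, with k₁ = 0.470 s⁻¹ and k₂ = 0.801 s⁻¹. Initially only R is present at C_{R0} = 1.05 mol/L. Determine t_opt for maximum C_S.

1.61 s

Setting dC_S/dt = 0 gives t_opt = ln(k₂/k₁)/(k₂−k₁).
= ln(0.801/0.470)/(0.801−0.470) = ln(1.704)/0.3310 = 0.5331/0.3310 = 1.61 s.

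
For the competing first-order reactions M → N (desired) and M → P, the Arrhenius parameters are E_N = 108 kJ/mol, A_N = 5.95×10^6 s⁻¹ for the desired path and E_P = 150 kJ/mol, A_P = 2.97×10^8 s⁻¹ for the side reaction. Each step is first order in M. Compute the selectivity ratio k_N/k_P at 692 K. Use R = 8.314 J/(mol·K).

Since both paths have the same order in M, the concentration cancels and S_{N/P} = k_N/k_P = (A_N/A_P)·exp[(E_P−E_N)/(RT)].
(E_P−E_N)/(RT) = (150−108)×10³/(8.314×692) = 42000/5753 = 7.300.
k_N/k_P = (5.95×10^6/2.97×10^8)·exp(7.300) = 0.02003 × 1481 = 29.7.

29.7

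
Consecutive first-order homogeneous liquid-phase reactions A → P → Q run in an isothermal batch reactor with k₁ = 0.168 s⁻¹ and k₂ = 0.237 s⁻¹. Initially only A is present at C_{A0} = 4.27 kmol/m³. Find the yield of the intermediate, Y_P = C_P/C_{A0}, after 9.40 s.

0.240

The intermediate concentration in a first-order A→B→C sequence is C_P = k₁C_{A0}(e^(−k₁t) − e^(−k₂t))/(k₂−k₁).
e^(−k₁t) = e^(−0.168×9.40) = e^(−1.579) = 0.2061; e^(−k₂t) = e^(−2.228) = 0.1078.
C_P = 0.168×4.27/(0.237−0.168) × (0.2061−0.1078) = 10.40×0.09837 = 1.023 kmol/m³.
Y_P = C_P/C_{A0} = 1.023/4.27 = 0.240.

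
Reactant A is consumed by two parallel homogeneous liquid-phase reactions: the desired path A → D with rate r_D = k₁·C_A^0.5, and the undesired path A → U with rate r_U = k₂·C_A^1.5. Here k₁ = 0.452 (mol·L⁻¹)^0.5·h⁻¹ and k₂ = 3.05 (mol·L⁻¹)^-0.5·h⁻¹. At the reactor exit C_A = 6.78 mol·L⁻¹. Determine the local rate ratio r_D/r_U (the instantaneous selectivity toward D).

S_{D/U} = r_D/r_U = (k₁·C_A^0.5)/(k₂·C_A^1.5) = (k₁/k₂)·C_A⁻¹.
= (0.452×6.780^0.5) / (3.05×6.780^1.5) = 1.177/53.84 = 0.0219.

0.0219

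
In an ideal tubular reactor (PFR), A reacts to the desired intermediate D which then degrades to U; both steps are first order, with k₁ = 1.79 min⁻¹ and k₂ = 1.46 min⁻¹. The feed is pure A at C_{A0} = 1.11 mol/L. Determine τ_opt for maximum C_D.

Setting dC_D/dτ = 0 gives τ_opt = ln(k₂/k₁)/(k₂−k₁).
= ln(1.46/1.79)/(1.46−1.79) = ln(0.8156)/-0.3300 = -0.2038/-0.3300 = 0.618 min.

0.618 min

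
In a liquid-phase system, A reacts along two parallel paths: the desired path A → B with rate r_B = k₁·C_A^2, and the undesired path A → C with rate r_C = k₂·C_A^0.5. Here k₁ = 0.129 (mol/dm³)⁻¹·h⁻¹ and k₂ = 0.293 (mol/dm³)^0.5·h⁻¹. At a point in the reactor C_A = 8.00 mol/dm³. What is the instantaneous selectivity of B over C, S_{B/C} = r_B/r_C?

S_{B/C} = r_B/r_C = (k₁·C_A^2)/(k₂·C_A^0.5) = (k₁/k₂)·C_A^1.5.
= (0.129×8.000^2) / (0.293×8.000^0.5) = 8.256/0.8287 = 9.96.

9.96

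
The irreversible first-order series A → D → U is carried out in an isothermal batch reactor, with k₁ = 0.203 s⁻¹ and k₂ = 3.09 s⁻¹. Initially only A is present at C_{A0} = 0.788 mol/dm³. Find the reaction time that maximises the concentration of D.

0.943 s

For first-order series the maximum of C_D occurs at t_opt = ln(k₂/k₁)/(k₂−k₁).
= ln(3.09/0.203)/(3.09−0.203) = ln(15.22)/2.887 = 2.723/2.887 = 0.943 s.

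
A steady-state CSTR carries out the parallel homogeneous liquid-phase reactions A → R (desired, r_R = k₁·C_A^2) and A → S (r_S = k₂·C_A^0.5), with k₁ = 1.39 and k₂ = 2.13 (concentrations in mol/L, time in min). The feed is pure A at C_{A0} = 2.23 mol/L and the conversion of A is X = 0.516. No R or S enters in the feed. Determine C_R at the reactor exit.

Exit C_A = C_{A0}(1−X) = 2.23×0.484 = 1.079 mol/L.
In a CSTR the entire volume is at exit conditions, so r_R = 1.39×1.079^2 = 1.619 and r_S = 2.13×1.079^0.5 = 2.213.
Fraction of consumed A going to R: r_R/(r_R+r_S) = 0.4225.
C_R = 0.4225·C_{A0}·X = 0.4225×2.23×0.516 = 0.486 mol/L.

0.486 mol/L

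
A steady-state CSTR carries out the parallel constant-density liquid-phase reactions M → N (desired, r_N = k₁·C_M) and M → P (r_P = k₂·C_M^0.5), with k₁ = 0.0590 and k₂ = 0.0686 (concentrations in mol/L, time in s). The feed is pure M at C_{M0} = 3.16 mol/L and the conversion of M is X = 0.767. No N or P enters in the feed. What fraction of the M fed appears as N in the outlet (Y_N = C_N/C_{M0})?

0.326

Exit C_M = C_{M0}(1−X) = 3.16×0.233 = 0.7363 mol/L.
Rates in a CSTR are evaluated at the outlet concentration: r_N = 0.0590×0.7363 = 0.04344, r_P = 0.0686×0.7363^0.5 = 0.05886.
Fraction of consumed M going to N: r_N/(r_N+r_P) = 0.4246.
C_N = 0.4246·C_{M0}·X = 0.4246×3.16×0.767 = 1.03 mol/L; Y_N = C_N/C_{M0} = 0.326.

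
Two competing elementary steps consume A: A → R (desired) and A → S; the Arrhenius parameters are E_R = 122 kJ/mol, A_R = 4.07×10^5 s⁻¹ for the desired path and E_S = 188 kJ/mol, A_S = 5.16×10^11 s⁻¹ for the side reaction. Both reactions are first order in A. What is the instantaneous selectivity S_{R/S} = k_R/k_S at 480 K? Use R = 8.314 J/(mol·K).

12.0

Since both paths have the same order in A, the concentration cancels and S_{R/S} = k_R/k_S = (A_R/A_S)·exp[(E_S−E_R)/(RT)].
(E_S−E_R)/(RT) = (188−122)×10³/(8.314×480) = 66000/3991 = 16.54.
k_R/k_S = (4.07×10^5/5.16×10^11)·exp(16.54) = 7.888×10^-7 × 1.522×10^7 = 12.0.
Since E_R < E_S, lowering the temperature improves selectivity toward R.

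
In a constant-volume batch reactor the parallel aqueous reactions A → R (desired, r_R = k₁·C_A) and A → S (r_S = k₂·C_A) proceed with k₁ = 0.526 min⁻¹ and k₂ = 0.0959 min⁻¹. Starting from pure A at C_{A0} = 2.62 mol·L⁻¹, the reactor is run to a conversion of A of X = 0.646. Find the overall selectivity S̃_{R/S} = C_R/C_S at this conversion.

C_A = C_{A0}(1−X) = 0.9275 mol·L⁻¹.
Both paths are first order in A, so the instantaneous fraction to R is constant: dC_R/d(−C_A) = k₁/(k₁+k₂) = 0.8458.
C_R = 0.8458·(C_{A0}−C_A) = 0.8458×1.693 = 1.43 mol·L⁻¹.
C_S = (C_{A0}−C_A)−C_R = 0.2610 mol·L⁻¹; S̃_{R/S} = 1.432/0.2610 = 5.48.

5.48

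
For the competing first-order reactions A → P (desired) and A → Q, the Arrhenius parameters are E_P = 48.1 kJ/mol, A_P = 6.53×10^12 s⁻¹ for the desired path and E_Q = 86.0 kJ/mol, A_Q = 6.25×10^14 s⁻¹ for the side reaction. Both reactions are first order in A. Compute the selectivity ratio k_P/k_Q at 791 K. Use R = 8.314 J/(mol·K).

With equal orders, S_{P/Q} = k_P/k_Q = (A_P/A_Q)·exp[(E_Q−E_P)/(RT)].
(E_Q−E_P)/(RT) = (86.0−48.1)×10³/(8.314×791) = 37900/6576 = 5.763.
k_P/k_Q = (6.53×10^12/6.25×10^14)·exp(5.763) = 0.01045 × 318.3 = 3.33.

3.33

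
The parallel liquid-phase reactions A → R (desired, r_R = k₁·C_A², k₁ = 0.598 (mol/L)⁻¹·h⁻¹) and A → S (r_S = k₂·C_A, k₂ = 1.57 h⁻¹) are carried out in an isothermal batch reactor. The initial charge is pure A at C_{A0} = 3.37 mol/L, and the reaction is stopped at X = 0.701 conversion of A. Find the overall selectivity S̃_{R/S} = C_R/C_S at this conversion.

C_A = C_{A0}(1−X) = 1.008 mol/L.
Along a PFR/batch, dC_S/dC_A = −r_S/(r_R+r_S) = −k₂/(k₂+k₁·C_A).
Integrating from C_{A0} to C_A: C_S = (1.57/0.598)·ln[(1.57+0.598·3.37)/(1.57+0.598·1.01)] = 2.625·ln(3.585/2.173) = 1.315 mol/L.
Then C_R = (C_{A0}−C_A) − C_S = 2.362 − 1.315 = 1.047 mol/L.
S̃_{R/S} = C_R/C_S = 1.047/1.315 = 0.796.

0.796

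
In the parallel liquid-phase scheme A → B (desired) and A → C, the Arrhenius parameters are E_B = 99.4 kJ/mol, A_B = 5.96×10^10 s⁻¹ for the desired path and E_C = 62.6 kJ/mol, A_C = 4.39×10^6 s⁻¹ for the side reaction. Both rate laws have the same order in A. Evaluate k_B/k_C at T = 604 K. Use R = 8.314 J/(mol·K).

8.92

k_B/k_C = (A_B/A_C)·exp[−(E_B−E_C)/(RT)] = (A_B/A_C)·exp[(E_C−E_B)/(RT)].
(E_C−E_B)/(RT) = (62.6−99.4)×10³/(8.314×604) = -36800/5022 = -7.328.
k_B/k_C = (5.96×10^10/4.39×10^6)·exp(-7.328) = 13576 × 6.567×10^-4 = 8.92.
Since E_B > E_C, raising the temperature improves selectivity toward B.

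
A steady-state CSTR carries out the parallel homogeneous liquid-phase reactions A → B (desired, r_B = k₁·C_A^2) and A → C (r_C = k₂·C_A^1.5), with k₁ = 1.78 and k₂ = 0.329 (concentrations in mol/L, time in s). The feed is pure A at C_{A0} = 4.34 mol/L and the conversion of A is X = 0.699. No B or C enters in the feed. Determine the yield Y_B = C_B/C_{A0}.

0.602

Exit C_A = C_{A0}(1−X) = 4.34×0.301 = 1.306 mol/L.
Rates in a CSTR are evaluated at the outlet concentration: r_B = 1.78×1.306^2 = 3.038, r_C = 0.329×1.306^1.5 = 0.4912.
Fraction of consumed A going to B: r_B/(r_B+r_C) = 0.8608.
C_B = 0.8608·C_{A0}·X = 0.8608×4.34×0.699 = 2.61 mol/L; Y_B = C_B/C_{A0} = 0.602.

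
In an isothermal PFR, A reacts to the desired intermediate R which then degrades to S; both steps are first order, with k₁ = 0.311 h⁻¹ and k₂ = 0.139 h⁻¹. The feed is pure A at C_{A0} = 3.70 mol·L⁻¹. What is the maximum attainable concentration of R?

1.93 mol·L⁻¹

Evaluating C_R at τ_opt = ln(k₂/k₁)/(k₂−k₁) gives C_{R,max}/C_{A0} = (k₁/k₂)^[k₂/(k₂−k₁)].
= (0.311/0.139)^(0.139/(0.139−0.311)) = (2.237)^(-0.8081) = 0.5216.
C_{R,max} = 0.5216×3.70 = 1.93 mol·L⁻¹.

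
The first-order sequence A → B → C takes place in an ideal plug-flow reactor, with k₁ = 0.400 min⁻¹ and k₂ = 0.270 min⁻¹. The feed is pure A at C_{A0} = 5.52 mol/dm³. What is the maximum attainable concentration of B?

2.44 mol/dm³

For a first-order series the maximum intermediate yield is C_{B,max}/C_{A0} = (k₁/k₂)^[k₂/(k₂−k₁)].
= (0.400/0.270)^(0.270/(0.270−0.400)) = (1.481)^(-2.077) = 0.4421.
C_{B,max} = 0.4421×5.52 = 2.44 mol/dm³.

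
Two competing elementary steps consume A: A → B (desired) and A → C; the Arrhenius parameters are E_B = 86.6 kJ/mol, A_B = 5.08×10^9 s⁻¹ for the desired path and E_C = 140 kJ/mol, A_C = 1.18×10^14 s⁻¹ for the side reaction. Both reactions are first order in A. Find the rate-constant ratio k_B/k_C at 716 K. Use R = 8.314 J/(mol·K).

k_B/k_C = (A_B/A_C)·exp[−(E_B−E_C)/(RT)] = (A_B/A_C)·exp[(E_C−E_B)/(RT)].
(E_C−E_B)/(RT) = (140−86.6)×10³/(8.314×716) = 53400/5953 = 8.971.
k_B/k_C = (5.08×10^9/1.18×10^14)·exp(8.971) = 4.305×10^-5 × 7868 = 0.339.

0.339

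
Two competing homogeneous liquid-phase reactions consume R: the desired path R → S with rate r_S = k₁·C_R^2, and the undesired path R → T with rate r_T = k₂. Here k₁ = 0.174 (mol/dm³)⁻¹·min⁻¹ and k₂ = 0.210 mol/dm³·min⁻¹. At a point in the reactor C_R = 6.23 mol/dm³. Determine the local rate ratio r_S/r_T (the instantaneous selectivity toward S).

32.2

S_{S/T} = r_S/r_T = (k₁·C_R^2)/(k₂) = (k₁/k₂)·C_R^2.
= (0.174×6.230^2) / (0.210) = 6.753/0.2100 = 32.2.
Since the desired path is higher order in R, keeping C_R high (PFR or concentrated feed) favours S.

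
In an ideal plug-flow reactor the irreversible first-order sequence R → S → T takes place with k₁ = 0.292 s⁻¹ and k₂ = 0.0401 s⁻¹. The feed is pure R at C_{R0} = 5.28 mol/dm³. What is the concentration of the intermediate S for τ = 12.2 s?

3.58 mol/dm³

Solving the coupled first-order balances gives C_S(τ) = [k₁/(k₂−k₁)]·C_{R0}·(e^(−k₁τ) − e^(−k₂τ)).
e^(−k₁τ) = e^(−0.292×12.2) = e^(−3.562) = 0.02837; e^(−k₂τ) = e^(−0.4892) = 0.6131.
C_S = 0.292×5.28/(0.0401−0.292) × (0.02837−0.6131) = (-6.121)×(-0.5847) = 3.579 mol/dm³.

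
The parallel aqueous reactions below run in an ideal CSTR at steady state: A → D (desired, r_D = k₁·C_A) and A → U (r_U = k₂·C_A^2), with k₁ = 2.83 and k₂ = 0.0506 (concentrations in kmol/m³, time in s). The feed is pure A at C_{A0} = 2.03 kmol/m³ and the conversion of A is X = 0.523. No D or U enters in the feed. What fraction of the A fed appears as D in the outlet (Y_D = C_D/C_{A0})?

0.514

Exit C_A = C_{A0}(1−X) = 2.03×0.477 = 0.9683 kmol/m³.
In a CSTR the entire volume is at exit conditions, so r_D = 2.83×0.9683 = 2.740 and r_U = 0.0506×0.9683^2 = 0.04744.
Fraction of consumed A going to D: r_D/(r_D+r_U) = 0.9830.
C_D = 0.9830·C_{A0}·X = 0.9830×2.03×0.523 = 1.04 kmol/m³; Y_D = C_D/C_{A0} = 0.514.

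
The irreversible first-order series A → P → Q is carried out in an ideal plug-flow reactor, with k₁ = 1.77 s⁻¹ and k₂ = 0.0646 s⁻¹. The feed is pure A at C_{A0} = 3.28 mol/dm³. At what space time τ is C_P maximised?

For first-order series the maximum of C_P occurs at τ_opt = ln(k₂/k₁)/(k₂−k₁).
= ln(0.0646/1.77)/(0.0646−1.77) = ln(0.03650)/-1.705 = -3.311/-1.705 = 1.94 s.

1.94 s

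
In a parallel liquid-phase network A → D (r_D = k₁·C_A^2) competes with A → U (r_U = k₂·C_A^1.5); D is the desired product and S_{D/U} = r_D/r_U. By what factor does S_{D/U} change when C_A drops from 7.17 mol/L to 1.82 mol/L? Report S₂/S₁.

0.504

S_{D/U} = (k₁/k₂)·C_A^0.5, so S₂/S₁ = (C_{A,2}/C_{A,1})^0.5.
= (1.82/7.17)^0.5 = (0.2538)^0.5 = 0.504.
Selectivity toward D falls as C_A falls — high-concentration operation is favoured.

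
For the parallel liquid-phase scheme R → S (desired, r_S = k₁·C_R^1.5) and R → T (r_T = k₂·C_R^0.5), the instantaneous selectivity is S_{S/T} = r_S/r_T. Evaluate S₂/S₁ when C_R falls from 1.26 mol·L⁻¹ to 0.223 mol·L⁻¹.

0.177

S_{S/T} = (k₁/k₂)·C_R, so S₂/S₁ = (C_{R,2}/C_{R,1}).
= 0.223/1.26 = 0.177.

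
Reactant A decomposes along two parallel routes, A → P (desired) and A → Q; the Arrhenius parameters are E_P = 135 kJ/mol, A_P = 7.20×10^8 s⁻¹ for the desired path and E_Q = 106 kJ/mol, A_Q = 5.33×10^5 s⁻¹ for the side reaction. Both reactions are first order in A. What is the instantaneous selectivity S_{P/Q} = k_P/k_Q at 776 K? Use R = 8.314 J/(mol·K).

k_P/k_Q = (A_P/A_Q)·exp[−(E_P−E_Q)/(RT)] = (A_P/A_Q)·exp[(E_Q−E_P)/(RT)].
(E_Q−E_P)/(RT) = (106−135)×10³/(8.314×776) = -29000/6452 = -4.495.
k_P/k_Q = (7.20×10^8/5.33×10^5)·exp(-4.495) = 1351 × 0.01117 = 15.1.
Since E_P > E_Q, raising the temperature improves selectivity toward P.

15.1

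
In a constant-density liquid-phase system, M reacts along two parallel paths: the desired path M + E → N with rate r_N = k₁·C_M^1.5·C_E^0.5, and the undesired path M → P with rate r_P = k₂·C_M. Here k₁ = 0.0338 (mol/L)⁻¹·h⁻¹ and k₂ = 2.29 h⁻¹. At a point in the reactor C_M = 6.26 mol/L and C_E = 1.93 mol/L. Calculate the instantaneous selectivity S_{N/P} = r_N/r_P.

0.0513

S_{N/P} = r_N/r_P = (k₁·C_M^1.5·C_E^0.5)/(k₂·C_M) = (k₁/k₂)·C_M^0.5·C_E^0.5.
= (0.0338×6.260^1.5×1.930^0.5) / (2.29×6.260) = 0.7355/14.34 = 0.0513.
Since the desired path is higher order in M, keeping C_M high (PFR or concentrated feed) favours N.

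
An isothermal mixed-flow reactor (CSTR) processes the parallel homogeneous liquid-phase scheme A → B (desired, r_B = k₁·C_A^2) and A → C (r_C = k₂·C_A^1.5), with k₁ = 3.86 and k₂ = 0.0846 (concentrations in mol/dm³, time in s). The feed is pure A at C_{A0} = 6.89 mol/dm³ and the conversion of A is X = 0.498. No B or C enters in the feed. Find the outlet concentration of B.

3.39 mol/dm³

Exit C_A = C_{A0}(1−X) = 6.89×0.502 = 3.459 mol/dm³.
A CSTR operates uniformly at the exit composition, giving r_B = 46.18 and r_C = 0.5442 (each k·C_A^n at C_A = 3.459).
Fraction of consumed A going to B: r_B/(r_B+r_C) = 0.9884.
C_B = 0.9884·C_{A0}·X = 0.9884×6.89×0.498 = 3.39 mol/dm³.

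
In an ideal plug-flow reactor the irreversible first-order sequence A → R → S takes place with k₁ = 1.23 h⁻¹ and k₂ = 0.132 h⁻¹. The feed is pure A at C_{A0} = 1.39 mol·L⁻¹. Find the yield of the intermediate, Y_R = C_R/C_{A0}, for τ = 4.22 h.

0.636

For first-order series with pure A initially, C_R(τ) = k₁C_{A0}/(k₂−k₁)·(e^(−k₁τ) − e^(−k₂τ)).
e^(−k₁τ) = e^(−1.23×4.22) = e^(−5.191) = 0.005569; e^(−k₂τ) = e^(−0.5570) = 0.5729.
C_R = 1.23×1.39/(0.132−1.23) × (0.005569−0.5729) = (-1.557)×(-0.5673) = 0.8834 mol·L⁻¹.
Y_R = C_R/C_{A0} = 0.8834/1.39 = 0.636.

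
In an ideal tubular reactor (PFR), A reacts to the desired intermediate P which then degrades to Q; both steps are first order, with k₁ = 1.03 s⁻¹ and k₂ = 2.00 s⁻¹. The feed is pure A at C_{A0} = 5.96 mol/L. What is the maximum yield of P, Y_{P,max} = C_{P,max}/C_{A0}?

Evaluating C_P at τ_opt = ln(k₂/k₁)/(k₂−k₁) gives C_{P,max}/C_{A0} = (k₁/k₂)^[k₂/(k₂−k₁)].
= (1.03/2.00)^(2.00/(2.00−1.03)) = (0.5150)^(2.062) = 0.2546.

0.255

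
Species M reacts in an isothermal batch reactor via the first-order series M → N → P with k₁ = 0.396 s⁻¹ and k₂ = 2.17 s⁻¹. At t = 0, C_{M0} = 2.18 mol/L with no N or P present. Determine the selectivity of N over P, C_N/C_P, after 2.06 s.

For first-order series with pure M initially, C_N(t) = k₁C_{M0}/(k₂−k₁)·(e^(−k₁t) − e^(−k₂t)).
e^(−k₁t) = e^(−0.396×2.06) = e^(−0.8158) = 0.4423; e^(−k₂t) = e^(−4.470) = 0.01145.
C_N = 0.396×2.18/(2.17−0.396) × (0.4423−0.01145) = 0.4866×0.4309 = 0.2097 mol/L.
C_M = C_{M0}e^(−k₁t) = 0.9642 mol/L, so C_P = C_{M0}−C_M−C_N = 1.006 mol/L; C_N/C_P = 0.208.

0.208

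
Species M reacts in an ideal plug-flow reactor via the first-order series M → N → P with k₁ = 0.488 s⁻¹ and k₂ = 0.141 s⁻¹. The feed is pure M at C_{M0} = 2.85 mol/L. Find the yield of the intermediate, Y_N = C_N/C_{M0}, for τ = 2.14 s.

For first-order series with pure M initially, C_N(τ) = k₁C_{M0}/(k₂−k₁)·(e^(−k₁τ) − e^(−k₂τ)).
e^(−k₁τ) = e^(−0.488×2.14) = e^(−1.044) = 0.3519; e^(−k₂τ) = e^(−0.3017) = 0.7395.
C_N = 0.488×2.85/(0.141−0.488) × (0.3519−0.7395) = (-4.008)×(-0.3876) = 1.554 mol/L.
Y_N = C_N/C_{M0} = 1.554/2.85 = 0.545.

0.545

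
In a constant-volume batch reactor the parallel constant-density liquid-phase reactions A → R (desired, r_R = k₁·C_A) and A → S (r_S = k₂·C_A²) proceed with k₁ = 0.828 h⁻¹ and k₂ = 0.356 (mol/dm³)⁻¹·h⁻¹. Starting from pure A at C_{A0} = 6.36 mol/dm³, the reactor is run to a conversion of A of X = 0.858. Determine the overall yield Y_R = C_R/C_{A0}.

C_A = C_{A0}(1−X) = 0.9031 mol/dm³.
Along a PFR/batch, dC_R/dC_A = −r_R/(r_R+r_S) = −k₁/(k₁+k₂·C_A).
Integrating from C_{A0} to C_A: C_R = (0.828/0.356)·ln[(0.828+0.356·6.36)/(0.828+0.356·0.903)] = 2.326·ln(3.092/1.150) = 2.301 mol/dm³.
Y_R = C_R/C_{A0} = 2.301/6.36 = 0.362.

0.362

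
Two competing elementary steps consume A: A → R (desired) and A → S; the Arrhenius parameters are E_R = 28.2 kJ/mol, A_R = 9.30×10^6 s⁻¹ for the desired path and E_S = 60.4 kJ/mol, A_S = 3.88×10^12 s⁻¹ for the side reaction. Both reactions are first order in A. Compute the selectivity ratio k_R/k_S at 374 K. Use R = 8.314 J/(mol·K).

0.0753

k_R/k_S = (A_R/A_S)·exp[−(E_R−E_S)/(RT)] = (A_R/A_S)·exp[(E_S−E_R)/(RT)].
(E_S−E_R)/(RT) = (60.4−28.2)×10³/(8.314×374) = 32200/3109 = 10.36.
k_R/k_S = (9.30×10^6/3.88×10^12)·exp(10.36) = 2.397×10^-6 × 31432 = 0.0753.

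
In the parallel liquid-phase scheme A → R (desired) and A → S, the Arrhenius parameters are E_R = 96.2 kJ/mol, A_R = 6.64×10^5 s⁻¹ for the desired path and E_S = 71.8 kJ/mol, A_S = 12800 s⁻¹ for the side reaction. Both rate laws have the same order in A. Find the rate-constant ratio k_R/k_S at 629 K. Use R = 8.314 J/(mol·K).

Since both paths have the same order in A, the concentration cancels and S_{R/S} = k_R/k_S = (A_R/A_S)·exp[(E_S−E_R)/(RT)].
(E_S−E_R)/(RT) = (71.8−96.2)×10³/(8.314×629) = -24400/5230 = -4.666.
k_R/k_S = (6.64×10^5/12800)·exp(-4.666) = 51.88 × 0.009411 = 0.488.

0.488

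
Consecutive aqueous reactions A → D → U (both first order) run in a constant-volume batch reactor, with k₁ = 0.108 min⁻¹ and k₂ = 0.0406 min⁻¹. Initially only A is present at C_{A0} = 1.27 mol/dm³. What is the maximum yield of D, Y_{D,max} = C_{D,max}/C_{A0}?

0.555

Evaluating C_D at t_opt = ln(k₂/k₁)/(k₂−k₁) gives C_{D,max}/C_{A0} = (k₁/k₂)^[k₂/(k₂−k₁)].
= (0.108/0.0406)^(0.0406/(0.0406−0.108)) = (2.660)^(-0.6024) = 0.5547.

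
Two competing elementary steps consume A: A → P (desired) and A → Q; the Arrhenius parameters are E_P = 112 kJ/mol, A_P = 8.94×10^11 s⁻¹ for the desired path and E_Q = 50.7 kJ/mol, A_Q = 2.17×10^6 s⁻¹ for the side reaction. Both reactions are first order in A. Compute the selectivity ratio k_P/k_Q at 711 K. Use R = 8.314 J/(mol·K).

Since both paths have the same order in A, the concentration cancels and S_{P/Q} = k_P/k_Q = (A_P/A_Q)·exp[(E_Q−E_P)/(RT)].
(E_Q−E_P)/(RT) = (50.7−112)×10³/(8.314×711) = -61300/5911 = -10.37.
k_P/k_Q = (8.94×10^11/2.17×10^6)·exp(-10.37) = 4.120×10^5 × 3.136×10^-5 = 12.9.
Since E_P > E_Q, raising the temperature improves selectivity toward P.

12.9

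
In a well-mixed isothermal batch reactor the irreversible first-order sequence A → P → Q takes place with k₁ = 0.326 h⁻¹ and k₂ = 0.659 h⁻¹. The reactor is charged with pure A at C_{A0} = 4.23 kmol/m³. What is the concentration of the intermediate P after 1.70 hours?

The intermediate concentration in a first-order A→B→C sequence is C_P = k₁C_{A0}(e^(−k₁t) − e^(−k₂t))/(k₂−k₁).
e^(−k₁t) = e^(−0.326×1.70) = e^(−0.5542) = 0.5745; e^(−k₂t) = e^(−1.120) = 0.3262.
C_P = 0.326×4.23/(0.659−0.326) × (0.5745−0.3262) = 4.141×0.2483 = 1.028 kmol/m³.

1.03 kmol/m³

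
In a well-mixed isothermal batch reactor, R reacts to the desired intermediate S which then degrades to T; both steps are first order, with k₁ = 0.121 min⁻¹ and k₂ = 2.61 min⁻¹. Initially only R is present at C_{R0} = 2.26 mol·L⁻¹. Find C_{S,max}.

0.0902 mol·L⁻¹

At the optimum, C_{S,max}/C_{R0} = (k₁/k₂)^[k₂/(k₂−k₁)].
= (0.121/2.61)^(2.61/(2.61−0.121)) = (0.04636)^(1.049) = 0.03993.
C_{S,max} = 0.03993×2.26 = 0.0902 mol·L⁻¹.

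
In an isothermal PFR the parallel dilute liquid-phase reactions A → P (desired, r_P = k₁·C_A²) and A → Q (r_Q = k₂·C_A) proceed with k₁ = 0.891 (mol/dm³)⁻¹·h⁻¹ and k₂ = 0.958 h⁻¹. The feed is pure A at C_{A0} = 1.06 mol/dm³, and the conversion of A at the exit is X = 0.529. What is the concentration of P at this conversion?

0.233 mol/dm³

C_A = C_{A0}(1−X) = 0.4993 mol/dm³.
Along a PFR/batch, dC_Q/dC_A = −r_Q/(r_P+r_Q) = −k₂/(k₂+k₁·C_A).
Integrating from C_{A0} to C_A: C_Q = (0.958/0.891)·ln[(0.958+0.891·1.06)/(0.958+0.891·0.499)] = 1.075·ln(1.902/1.403) = 0.3276 mol/dm³.
Then C_P = (C_{A0}−C_A) − C_Q = 0.5607 − 0.3276 = 0.2332 mol/dm³.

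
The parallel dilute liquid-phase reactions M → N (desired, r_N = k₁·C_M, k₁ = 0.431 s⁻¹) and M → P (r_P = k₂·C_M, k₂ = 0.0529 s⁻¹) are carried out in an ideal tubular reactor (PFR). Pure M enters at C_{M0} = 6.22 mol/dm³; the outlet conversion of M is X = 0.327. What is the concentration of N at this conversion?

C_M = C_{M0}(1−X) = 4.186 mol/dm³.
Both paths are first order in M, so the instantaneous fraction to N is constant: dC_N/d(−C_M) = k₁/(k₁+k₂) = 0.8907.
C_N = 0.8907·(C_{M0}−C_M) = 0.8907×2.034 = 1.81 mol/dm³.

1.81 mol/dm³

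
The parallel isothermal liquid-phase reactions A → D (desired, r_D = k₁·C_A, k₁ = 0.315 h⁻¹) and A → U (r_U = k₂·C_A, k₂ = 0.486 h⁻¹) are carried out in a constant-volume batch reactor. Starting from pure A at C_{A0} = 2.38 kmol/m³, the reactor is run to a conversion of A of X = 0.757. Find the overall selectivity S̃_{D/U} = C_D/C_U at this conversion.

C_A = C_{A0}(1−X) = 0.5783 kmol/m³.
Both paths are first order in A, so the instantaneous fraction to D is constant: dC_D/d(−C_A) = k₁/(k₁+k₂) = 0.3933.
C_D = 0.3933·(C_{A0}−C_A) = 0.3933×1.802 = 0.709 kmol/m³.
C_U = (C_{A0}−C_A)−C_D = 1.093 kmol/m³; S̃_{D/U} = 0.7085/1.093 = 0.648.

0.648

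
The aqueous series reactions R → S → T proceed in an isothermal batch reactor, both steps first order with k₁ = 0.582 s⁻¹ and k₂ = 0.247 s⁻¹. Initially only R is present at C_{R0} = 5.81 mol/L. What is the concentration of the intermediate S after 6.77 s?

The intermediate concentration in a first-order A→B→C sequence is C_S = k₁C_{R0}(e^(−k₁t) − e^(−k₂t))/(k₂−k₁).
e^(−k₁t) = e^(−0.582×6.77) = e^(−3.940) = 0.01945; e^(−k₂t) = e^(−1.672) = 0.1878.
C_S = 0.582×5.81/(0.247−0.582) × (0.01945−0.1878) = (-10.09)×(-0.1684) = 1.700 mol/L.

1.70 mol/L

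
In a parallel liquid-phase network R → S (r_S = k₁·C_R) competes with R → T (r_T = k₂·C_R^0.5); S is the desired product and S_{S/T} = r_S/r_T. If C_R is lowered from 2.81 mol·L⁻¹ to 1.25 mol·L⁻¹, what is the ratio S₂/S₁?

0.667

S_{S/T} = (k₁/k₂)·C_R^0.5, so S₂/S₁ = (C_{R,2}/C_{R,1})^0.5.
= (1.25/2.81)^0.5 = (0.4448)^0.5 = 0.667.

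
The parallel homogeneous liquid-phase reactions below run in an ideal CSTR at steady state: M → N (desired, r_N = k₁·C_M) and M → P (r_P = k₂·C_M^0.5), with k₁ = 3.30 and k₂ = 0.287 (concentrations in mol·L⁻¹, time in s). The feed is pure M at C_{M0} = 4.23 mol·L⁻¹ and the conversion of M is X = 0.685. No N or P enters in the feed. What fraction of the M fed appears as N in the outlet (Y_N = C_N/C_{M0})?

Exit C_M = C_{M0}(1−X) = 4.23×0.315 = 1.332 mol·L⁻¹.
A CSTR operates uniformly at the exit composition, giving r_N = 4.397 and r_P = 0.3313 (each k·C_M^n at C_M = 1.332).
Fraction of consumed M going to N: r_N/(r_N+r_P) = 0.9299.
C_N = 0.9299·C_{M0}·X = 0.9299×4.23×0.685 = 2.69 mol·L⁻¹; Y_N = C_N/C_{M0} = 0.637.

0.637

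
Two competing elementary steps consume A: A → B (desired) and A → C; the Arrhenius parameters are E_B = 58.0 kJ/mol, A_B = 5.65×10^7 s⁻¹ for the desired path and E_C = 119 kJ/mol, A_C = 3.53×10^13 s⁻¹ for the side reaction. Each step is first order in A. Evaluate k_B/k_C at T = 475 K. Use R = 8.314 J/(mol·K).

8.18

With equal orders, S_{B/C} = k_B/k_C = (A_B/A_C)·exp[(E_C−E_B)/(RT)].
(E_C−E_B)/(RT) = (119−58.0)×10³/(8.314×475) = 61000/3949 = 15.45.
k_B/k_C = (5.65×10^7/3.53×10^13)·exp(15.45) = 1.601×10^-6 × 5.108×10^6 = 8.18.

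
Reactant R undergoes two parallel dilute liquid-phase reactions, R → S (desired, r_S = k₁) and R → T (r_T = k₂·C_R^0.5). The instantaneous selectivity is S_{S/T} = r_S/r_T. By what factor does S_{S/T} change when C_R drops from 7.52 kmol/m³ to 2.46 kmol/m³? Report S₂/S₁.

S_{S/T} = (k₁/k₂)·C_R^-0.5, so S₂/S₁ = (C_{R,2}/C_{R,1})^-0.5.
= (2.46/7.52)^(-0.5) = (0.3271)^(-0.5) = 1.75.
Selectivity toward S rises as C_R falls — low-concentration operation is favoured.

1.75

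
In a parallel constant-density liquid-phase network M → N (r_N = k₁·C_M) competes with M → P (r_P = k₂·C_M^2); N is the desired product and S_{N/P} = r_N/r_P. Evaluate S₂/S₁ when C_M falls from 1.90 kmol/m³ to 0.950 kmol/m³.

S_{N/P} = (k₁/k₂)·C_M⁻¹, so S₂/S₁ = (C_{M,2}/C_{M,1})⁻¹.
= 1.90/0.950 = 2.00.

2.00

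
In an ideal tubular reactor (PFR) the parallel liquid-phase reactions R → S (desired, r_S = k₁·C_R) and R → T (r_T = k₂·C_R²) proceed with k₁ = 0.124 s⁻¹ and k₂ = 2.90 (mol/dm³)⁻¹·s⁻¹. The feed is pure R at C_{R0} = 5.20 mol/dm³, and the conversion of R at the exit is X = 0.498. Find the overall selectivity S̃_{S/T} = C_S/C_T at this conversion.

C_R = C_{R0}(1−X) = 2.610 mol/dm³.
Along a PFR/batch, dC_S/dC_R = −r_S/(r_S+r_T) = −k₁/(k₁+k₂·C_R).
Integrating from C_{R0} to C_R: C_S = (0.124/2.90)·ln[(0.124+2.90·5.20)/(0.124+2.90·2.61)] = 0.04276·ln(15.20/7.694) = 0.02912 mol/dm³.
C_T = (C_{R0}−C_R)−C_S = 2.560 mol/dm³; S̃_{S/T} = 0.02912/2.560 = 0.0114.

0.0114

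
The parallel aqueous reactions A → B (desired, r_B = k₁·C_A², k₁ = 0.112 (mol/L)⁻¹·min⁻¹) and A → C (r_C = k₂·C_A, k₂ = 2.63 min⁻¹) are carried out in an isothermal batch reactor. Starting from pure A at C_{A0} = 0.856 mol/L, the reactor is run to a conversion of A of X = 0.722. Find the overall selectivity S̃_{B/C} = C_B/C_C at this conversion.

C_A = C_{A0}(1−X) = 0.2380 mol/L.
Along a PFR/batch, dC_C/dC_A = −r_C/(r_B+r_C) = −k₂/(k₂+k₁·C_A).
Integrating from C_{A0} to C_A: C_C = (2.63/0.112)·ln[(2.63+0.112·0.856)/(2.63+0.112·0.238)] = 23.48·ln(2.726/2.657) = 0.6040 mol/L.
Then C_B = (C_{A0}−C_A) − C_C = 0.6180 − 0.6040 = 0.01404 mol/L.
S̃_{B/C} = C_B/C_C = 0.01404/0.6040 = 0.0232.

0.0232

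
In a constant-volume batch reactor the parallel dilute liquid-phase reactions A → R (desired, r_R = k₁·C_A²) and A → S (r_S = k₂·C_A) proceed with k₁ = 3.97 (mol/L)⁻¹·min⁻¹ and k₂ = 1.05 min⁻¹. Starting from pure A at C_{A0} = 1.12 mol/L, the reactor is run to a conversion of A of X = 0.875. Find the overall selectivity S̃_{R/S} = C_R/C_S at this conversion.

2.01

C_A = C_{A0}(1−X) = 0.1400 mol/L.
Along a PFR/batch, dC_S/dC_A = −r_S/(r_R+r_S) = −k₂/(k₂+k₁·C_A).
Integrating from C_{A0} to C_A: C_S = (1.05/3.97)·ln[(1.05+3.97·1.12)/(1.05+3.97·0.140)] = 0.2645·ln(5.496/1.606) = 0.3254 mol/L.
Then C_R = (C_{A0}−C_A) − C_S = 0.9800 − 0.3254 = 0.6546 mol/L.
S̃_{R/S} = C_R/C_S = 0.6546/0.3254 = 2.01.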